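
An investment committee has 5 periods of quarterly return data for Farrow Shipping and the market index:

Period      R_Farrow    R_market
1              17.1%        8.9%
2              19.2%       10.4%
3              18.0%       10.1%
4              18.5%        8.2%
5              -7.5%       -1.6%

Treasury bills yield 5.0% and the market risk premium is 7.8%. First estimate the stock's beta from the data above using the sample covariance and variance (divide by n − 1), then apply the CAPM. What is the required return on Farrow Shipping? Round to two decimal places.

Mean R_i = (17.1 + 19.2 + 18.0 + 18.5 − 7.5) / 5 = 13.0600%
Mean R_m = (8.9 + 10.4 + 10.1 + 8.2 − 1.6) / 5 = 7.2000%
Σ(R_i − R̄_i)(R_m − R̄_m) = 227.2100  ⇒  Cov = 227.2100 / 4 = 56.8025
Σ(R_m − R̄_m)² = 99.9800  ⇒  Var(R_m) = 99.9800 / 4 = 24.9950
β = Cov / Var(R_m) = 56.8025 / 24.9950 = 2.2726
E(R) = R_f + β × MRP = 5.0% + 2.2726 × 7.8% = 22.73%

22.73%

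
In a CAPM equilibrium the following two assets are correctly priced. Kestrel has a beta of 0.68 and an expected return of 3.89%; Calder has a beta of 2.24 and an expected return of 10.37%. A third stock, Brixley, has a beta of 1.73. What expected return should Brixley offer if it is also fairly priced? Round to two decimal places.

8.25%

MRP (SML slope) = (10.37% − 3.89%) / (2.24 − 0.68) = 6.48% / 1.56 = 4.1538%
R_f (intercept) = 3.89% − 0.68 × 4.1538% = 1.0654%
E(R_Brixley) = R_f + β × MRP = 1.0654% + 1.73 × 4.1538% = 8.25%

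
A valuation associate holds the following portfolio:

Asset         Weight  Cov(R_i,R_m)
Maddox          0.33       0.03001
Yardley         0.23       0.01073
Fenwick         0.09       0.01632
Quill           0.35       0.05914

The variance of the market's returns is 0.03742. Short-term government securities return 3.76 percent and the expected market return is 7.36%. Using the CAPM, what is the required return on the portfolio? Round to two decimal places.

7.08%

β_Maddox = 0.03001 / 0.03742 = 0.8020
β_Yardley = 0.01073 / 0.03742 = 0.2867
β_Fenwick = 0.01632 / 0.03742 = 0.4361
β_Quill = 0.05914 / 0.03742 = 1.5804
β_P = Σ w_i β_i = 0.33×0.8020 + 0.23×0.2867 + 0.09×0.4361 + 0.35×1.5804 = 0.9230
MRP = 7.36% − 3.76% = 3.60%
E(R_P) = R_f + β_P × MRP = 3.76% + 0.9230 × 3.60% = 7.08%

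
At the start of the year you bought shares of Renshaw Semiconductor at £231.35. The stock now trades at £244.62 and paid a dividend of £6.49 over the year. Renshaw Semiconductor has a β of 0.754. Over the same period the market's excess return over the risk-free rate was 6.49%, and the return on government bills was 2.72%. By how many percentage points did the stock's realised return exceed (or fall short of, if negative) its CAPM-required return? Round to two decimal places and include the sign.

+0.93%

Realised HPR = (P1 + D1 − P0) / P0 = (244.62 + 6.49 − 231.35) / 231.35 = 19.76 / 231.35 = 8.5412%
CAPM required = R_f + β·MRP = 2.72% + 0.754 × 6.49% = 7.61346%
α = realised − required = 8.5412% − 7.61346% = +0.93%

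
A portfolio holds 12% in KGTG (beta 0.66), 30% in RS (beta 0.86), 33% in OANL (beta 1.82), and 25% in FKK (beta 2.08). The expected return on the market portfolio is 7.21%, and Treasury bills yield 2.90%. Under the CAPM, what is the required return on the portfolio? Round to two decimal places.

β_P = Σ w_i β_i = 0.12×0.66 + 0.30×0.86 + 0.33×1.82 + 0.25×2.08 = 1.4578
MRP = 7.21% − 2.90% = 4.31%
E(R_P) = R_f + β_P × MRP = 2.90% + 1.4578 × 4.31% = 9.18%

9.18%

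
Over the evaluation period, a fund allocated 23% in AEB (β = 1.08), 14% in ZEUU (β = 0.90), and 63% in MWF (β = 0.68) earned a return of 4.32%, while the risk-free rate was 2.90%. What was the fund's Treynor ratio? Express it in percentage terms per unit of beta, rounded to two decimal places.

1.77%

β_P = 0.23×1.08 + 0.14×0.90 + 0.63×0.68 = 0.8028
Treynor = (R_P − R_f) / β_P = (4.32% − 2.90%) / 0.8028 = 1.42% / 0.8028 = 1.77%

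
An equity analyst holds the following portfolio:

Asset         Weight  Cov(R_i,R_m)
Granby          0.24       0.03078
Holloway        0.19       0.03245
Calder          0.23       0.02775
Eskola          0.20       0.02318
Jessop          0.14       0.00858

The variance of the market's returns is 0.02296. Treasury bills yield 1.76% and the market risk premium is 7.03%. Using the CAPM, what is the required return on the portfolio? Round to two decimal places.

β_Granby = 0.03078 / 0.02296 = 1.3406
β_Holloway = 0.03245 / 0.02296 = 1.4133
β_Calder = 0.02775 / 0.02296 = 1.2086
β_Eskola = 0.02318 / 0.02296 = 1.0096
β_Jessop = 0.00858 / 0.02296 = 0.3737
β_P = Σ w_i β_i = 0.24×1.3406 + 0.19×1.4133 + 0.23×1.2086 + 0.20×1.0096 + 0.14×0.3737 = 1.1225
E(R_P) = R_f + β_P × MRP = 1.76% + 1.1225 × 7.03% = 9.65%

9.65%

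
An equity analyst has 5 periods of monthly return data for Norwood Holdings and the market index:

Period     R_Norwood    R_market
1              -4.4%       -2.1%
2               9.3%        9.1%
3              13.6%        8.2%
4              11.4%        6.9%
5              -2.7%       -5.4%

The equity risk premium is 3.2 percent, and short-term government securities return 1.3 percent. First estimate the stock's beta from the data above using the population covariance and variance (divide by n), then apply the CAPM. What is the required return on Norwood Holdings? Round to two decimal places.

5.09%

Mean R_i = (-4.4 + 9.3 + 13.6 + 11.4 − 2.7) / 5 = 5.4400%
Mean R_m = (-2.1 + 9.1 + 8.2 + 6.9 − 5.4) / 5 = 3.3400%
Σ(R_i − R̄_i)(R_m − R̄_m) = 207.7820  ⇒  Cov = 207.7820 / 5 = 41.5564
Σ(R_m − R̄_m)² = 175.4520  ⇒  Var(R_m) = 175.4520 / 5 = 35.0904
β = Cov / Var(R_m) = 41.5564 / 35.0904 = 1.1843
E(R) = R_f + β × MRP = 1.3% + 1.1843 × 3.2% = 5.09%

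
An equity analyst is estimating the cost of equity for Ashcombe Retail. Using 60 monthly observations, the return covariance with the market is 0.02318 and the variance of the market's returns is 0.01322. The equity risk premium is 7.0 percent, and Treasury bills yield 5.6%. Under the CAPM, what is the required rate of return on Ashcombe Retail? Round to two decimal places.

17.87%

β = Cov(R_i, R_m) / Var(R_m) = 0.02318 / 0.01322 = 1.7534
E(R) = R_f + β × MRP = 5.6% + 1.7534 × 7.0% = 17.87%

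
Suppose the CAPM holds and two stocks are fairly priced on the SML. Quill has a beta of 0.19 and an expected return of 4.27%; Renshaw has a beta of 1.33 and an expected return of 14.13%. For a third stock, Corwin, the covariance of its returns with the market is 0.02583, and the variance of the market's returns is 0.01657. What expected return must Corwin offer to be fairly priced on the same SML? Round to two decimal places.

MRP = (14.13% − 4.27%) / (1.33 − 0.19) = 8.6491%
R_f = 4.27% − 0.19 × 8.6491% = 2.6267%
β_Corwin = Cov / Var(R_m) = 0.02583 / 0.01657 = 1.5588
E(R_Corwin) = R_f + β × MRP = 2.6267% + 1.5588 × 8.6491% = 16.11%

16.11%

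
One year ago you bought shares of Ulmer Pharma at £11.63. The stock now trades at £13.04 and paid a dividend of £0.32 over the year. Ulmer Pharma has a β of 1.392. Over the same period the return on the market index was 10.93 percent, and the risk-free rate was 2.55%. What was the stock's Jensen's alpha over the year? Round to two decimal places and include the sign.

Realised HPR = (P1 + D1 − P0) / P0 = (13.04 + 0.32 − 11.63) / 11.63 = 1.73 / 11.63 = 14.8753%
MRP = 10.93% − 2.55% = 8.38%
CAPM required = R_f + β·MRP = 2.55% + 1.392 × 8.38% = 14.21496%
α = realised − required = 14.8753% − 14.21496% = +0.66%

+0.66%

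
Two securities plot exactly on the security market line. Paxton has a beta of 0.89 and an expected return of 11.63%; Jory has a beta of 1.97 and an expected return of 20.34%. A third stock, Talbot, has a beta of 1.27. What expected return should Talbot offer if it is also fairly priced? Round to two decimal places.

14.69%

MRP (SML slope) = (20.34% − 11.63%) / (1.97 − 0.89) = 8.71% / 1.08 = 8.0648%
R_f (intercept) = 11.63% − 0.89 × 8.0648% = 4.4523%
E(R_Talbot) = R_f + β × MRP = 4.4523% + 1.27 × 8.0648% = 14.69%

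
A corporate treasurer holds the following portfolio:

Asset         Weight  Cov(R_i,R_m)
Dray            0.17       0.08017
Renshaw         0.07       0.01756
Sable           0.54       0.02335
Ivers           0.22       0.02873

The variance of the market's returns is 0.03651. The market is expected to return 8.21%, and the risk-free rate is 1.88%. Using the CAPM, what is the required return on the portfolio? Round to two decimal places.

β_Dray = 0.08017 / 0.03651 = 2.1958
β_Renshaw = 0.01756 / 0.03651 = 0.4810
β_Sable = 0.02335 / 0.03651 = 0.6396
β_Ivers = 0.02873 / 0.03651 = 0.7869
β_P = Σ w_i β_i = 0.17×2.1958 + 0.07×0.4810 + 0.54×0.6396 + 0.22×0.7869 = 0.9255
MRP = 8.21% − 1.88% = 6.33%
E(R_P) = R_f + β_P × MRP = 1.88% + 0.9255 × 6.33% = 7.74%

7.74%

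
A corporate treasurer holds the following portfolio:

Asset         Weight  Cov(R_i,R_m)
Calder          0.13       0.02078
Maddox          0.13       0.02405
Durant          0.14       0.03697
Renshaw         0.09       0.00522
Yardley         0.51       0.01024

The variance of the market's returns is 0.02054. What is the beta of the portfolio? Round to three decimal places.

0.813

β_Calder = 0.02078 / 0.02054 = 1.0117
β_Maddox = 0.02405 / 0.02054 = 1.1709
β_Durant = 0.03697 / 0.02054 = 1.7999
β_Renshaw = 0.00522 / 0.02054 = 0.2541
β_Yardley = 0.01024 / 0.02054 = 0.4985
β_P = Σ w_i β_i = 0.13×1.0117 + 0.13×1.1709 + 0.14×1.7999 + 0.09×0.2541 + 0.51×0.4985 = 0.8128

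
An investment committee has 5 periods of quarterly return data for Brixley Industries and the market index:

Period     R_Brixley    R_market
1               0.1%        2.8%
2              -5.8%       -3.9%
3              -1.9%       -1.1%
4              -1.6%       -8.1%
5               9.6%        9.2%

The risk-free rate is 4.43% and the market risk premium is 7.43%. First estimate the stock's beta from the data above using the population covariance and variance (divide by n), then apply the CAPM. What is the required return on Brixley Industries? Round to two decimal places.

9.82%

Mean R_i = (0.1 − 5.8 − 1.9 − 1.6 + 9.6) / 5 = 0.0800%
Mean R_m = (2.8 − 3.9 − 1.1 − 8.1 + 9.2) / 5 = -0.2200%
Σ(R_i − R̄_i)(R_m − R̄_m) = 126.3580  ⇒  Cov = 126.3580 / 5 = 25.2716
Σ(R_m − R̄_m)² = 174.2680  ⇒  Var(R_m) = 174.2680 / 5 = 34.8536
β = Cov / Var(R_m) = 25.2716 / 34.8536 = 0.7251
E(R) = R_f + β × MRP = 4.43% + 0.7251 × 7.43% = 9.82%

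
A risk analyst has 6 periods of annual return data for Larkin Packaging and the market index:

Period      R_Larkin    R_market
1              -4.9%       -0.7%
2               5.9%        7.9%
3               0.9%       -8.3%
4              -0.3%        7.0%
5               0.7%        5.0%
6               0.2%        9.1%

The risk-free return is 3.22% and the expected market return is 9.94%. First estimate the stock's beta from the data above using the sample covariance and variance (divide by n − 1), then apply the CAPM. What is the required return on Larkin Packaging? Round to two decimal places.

Mean R_i = (-4.9 + 5.9 + 0.9 − 0.3 + 0.7 + 0.2) / 6 = 0.4167%
Mean R_m = (-0.7 + 7.9 − 8.3 + 7.0 + 5.0 + 9.1) / 6 = 3.3333%
Σ(R_i − R̄_i)(R_m − R̄_m) = 37.4567  ⇒  Cov = 37.4567 / 5 = 7.4913
Σ(R_m − R̄_m)² = 221.9333  ⇒  Var(R_m) = 221.9333 / 5 = 44.3867
β = Cov / Var(R_m) = 7.4913 / 44.3867 = 0.1688
MRP = 9.94% − 3.22% = 6.72%
E(R) = R_f + β × MRP = 3.22% + 0.1688 × 6.72% = 4.35%

4.35%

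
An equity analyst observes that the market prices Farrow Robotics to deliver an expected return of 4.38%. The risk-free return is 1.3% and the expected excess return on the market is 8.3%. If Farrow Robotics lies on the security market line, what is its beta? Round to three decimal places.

β = (E(R) − R_f) / MRP = (4.38% − 1.3%) / 8.3% = 3.08% / 8.3% = 0.371

0.371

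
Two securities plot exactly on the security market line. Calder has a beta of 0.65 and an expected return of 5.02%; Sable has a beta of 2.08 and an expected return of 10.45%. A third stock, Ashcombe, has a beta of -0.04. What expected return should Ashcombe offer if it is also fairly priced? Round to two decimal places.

MRP (SML slope) = (10.45% − 5.02%) / (2.08 − 0.65) = 5.43% / 1.43 = 3.7972%
R_f (intercept) = 5.02% − 0.65 × 3.7972% = 2.5518%
E(R_Ashcombe) = R_f + β × MRP = 2.5518% + -0.04 × 3.7972% = 2.40%

2.40%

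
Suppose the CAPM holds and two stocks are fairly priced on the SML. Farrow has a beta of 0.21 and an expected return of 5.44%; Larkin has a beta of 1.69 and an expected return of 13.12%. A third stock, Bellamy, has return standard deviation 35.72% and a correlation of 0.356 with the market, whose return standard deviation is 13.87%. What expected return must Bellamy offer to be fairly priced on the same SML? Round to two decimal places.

MRP = (13.12% − 5.44%) / (1.69 − 0.21) = 5.1892%
R_f = 5.44% − 0.21 × 5.1892% = 4.3503%
β_Bellamy = ρ·σ_i/σ_m = 0.356 × 35.72 / 13.87 = 0.9168
E(R_Bellamy) = R_f + β × MRP = 4.3503% + 0.9168 × 5.1892% = 9.11%

9.11%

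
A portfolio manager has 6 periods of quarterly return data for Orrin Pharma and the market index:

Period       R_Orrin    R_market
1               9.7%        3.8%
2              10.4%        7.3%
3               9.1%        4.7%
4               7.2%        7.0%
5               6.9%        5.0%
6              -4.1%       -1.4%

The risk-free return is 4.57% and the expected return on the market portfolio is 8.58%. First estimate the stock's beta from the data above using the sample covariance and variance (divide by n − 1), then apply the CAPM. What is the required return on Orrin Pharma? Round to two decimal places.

10.53%

Mean R_i = (9.7 + 10.4 + 9.1 + 7.2 + 6.9 − 4.1) / 6 = 6.5333%
Mean R_m = (3.8 + 7.3 + 4.7 + 7.0 + 5.0 − 1.4) / 6 = 4.4000%
Σ(R_i − R̄_i)(R_m − R̄_m) = 73.7100  ⇒  Cov = 73.7100 / 5 = 14.7420
Σ(R_m − R̄_m)² = 49.6200  ⇒  Var(R_m) = 49.6200 / 5 = 9.9240
β = Cov / Var(R_m) = 14.7420 / 9.9240 = 1.4855
MRP = 8.58% − 4.57% = 4.01%
E(R) = R_f + β × MRP = 4.57% + 1.4855 × 4.01% = 10.53%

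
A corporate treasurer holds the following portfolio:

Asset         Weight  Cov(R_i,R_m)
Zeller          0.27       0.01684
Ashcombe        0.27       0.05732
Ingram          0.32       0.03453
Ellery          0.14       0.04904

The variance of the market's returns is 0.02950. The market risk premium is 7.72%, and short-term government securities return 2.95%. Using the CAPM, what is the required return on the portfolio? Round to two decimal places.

β_Zeller = 0.01684 / 0.02950 = 0.5708
β_Ashcombe = 0.05732 / 0.02950 = 1.9431
β_Ingram = 0.03453 / 0.02950 = 1.1705
β_Ellery = 0.04904 / 0.02950 = 1.6624
β_P = Σ w_i β_i = 0.27×0.5708 + 0.27×1.9431 + 0.32×1.1705 + 0.14×1.6624 = 1.2860
E(R_P) = R_f + β_P × MRP = 2.95% + 1.2860 × 7.72% = 12.88%

12.88%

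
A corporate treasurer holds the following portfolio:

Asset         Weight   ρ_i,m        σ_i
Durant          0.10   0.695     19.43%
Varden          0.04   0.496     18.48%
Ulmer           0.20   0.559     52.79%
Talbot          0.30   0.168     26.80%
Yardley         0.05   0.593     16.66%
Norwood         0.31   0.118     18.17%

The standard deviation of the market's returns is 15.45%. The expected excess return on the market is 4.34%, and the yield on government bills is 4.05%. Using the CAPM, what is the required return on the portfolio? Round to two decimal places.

β_Durant = 0.695 × 19.43% / 15.45% = 0.8740
β_Varden = 0.496 × 18.48% / 15.45% = 0.5933
β_Ulmer = 0.559 × 52.79% / 15.45% = 1.9100
β_Talbot = 0.168 × 26.80% / 15.45% = 0.2914
β_Yardley = 0.593 × 16.66% / 15.45% = 0.6394
β_Norwood = 0.118 × 18.17% / 15.45% = 0.1388
β_P = Σ w_i β_i = 0.10×0.8740 + 0.04×0.5933 + 0.20×1.9100 + 0.30×0.2914 + 0.05×0.6394 + 0.31×0.1388 = 0.6556
E(R_P) = R_f + β_P × MRP = 4.05% + 0.6556 × 4.34% = 6.90%

6.90%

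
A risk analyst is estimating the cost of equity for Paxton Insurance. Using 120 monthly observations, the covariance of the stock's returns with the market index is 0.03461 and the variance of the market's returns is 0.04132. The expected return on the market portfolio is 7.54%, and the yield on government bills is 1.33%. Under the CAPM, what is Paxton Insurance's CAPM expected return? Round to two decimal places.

6.53%

β = Cov(R_i, R_m) / Var(R_m) = 0.03461 / 0.04132 = 0.8376
MRP = 7.54% − 1.33% = 6.21%
E(R) = R_f + β × MRP = 1.33% + 0.8376 × 6.21% = 6.53%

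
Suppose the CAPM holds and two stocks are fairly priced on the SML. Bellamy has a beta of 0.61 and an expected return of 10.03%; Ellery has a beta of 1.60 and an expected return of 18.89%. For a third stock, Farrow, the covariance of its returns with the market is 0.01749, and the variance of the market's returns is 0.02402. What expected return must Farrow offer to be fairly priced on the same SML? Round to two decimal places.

11.09%

MRP = (18.89% − 10.03%) / (1.60 − 0.61) = 8.9495%
R_f = 10.03% − 0.61 × 8.9495% = 4.5708%
β_Farrow = Cov / Var(R_m) = 0.01749 / 0.02402 = 0.7281
E(R_Farrow) = R_f + β × MRP = 4.5708% + 0.7281 × 8.9495% = 11.09%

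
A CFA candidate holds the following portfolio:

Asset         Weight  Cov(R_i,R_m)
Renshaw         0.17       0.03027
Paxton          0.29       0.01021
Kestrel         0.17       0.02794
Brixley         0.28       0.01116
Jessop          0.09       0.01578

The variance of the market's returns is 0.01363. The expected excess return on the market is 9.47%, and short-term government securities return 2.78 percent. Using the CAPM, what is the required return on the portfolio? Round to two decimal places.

14.87%

β_Renshaw = 0.03027 / 0.01363 = 2.2208
β_Paxton = 0.01021 / 0.01363 = 0.7491
β_Kestrel = 0.02794 / 0.01363 = 2.0499
β_Brixley = 0.01116 / 0.01363 = 0.8188
β_Jessop = 0.01578 / 0.01363 = 1.1577
β_P = Σ w_i β_i = 0.17×2.2208 + 0.29×0.7491 + 0.17×2.0499 + 0.28×0.8188 + 0.09×1.1577 = 1.2767
E(R_P) = R_f + β_P × MRP = 2.78% + 1.2767 × 9.47% = 14.87%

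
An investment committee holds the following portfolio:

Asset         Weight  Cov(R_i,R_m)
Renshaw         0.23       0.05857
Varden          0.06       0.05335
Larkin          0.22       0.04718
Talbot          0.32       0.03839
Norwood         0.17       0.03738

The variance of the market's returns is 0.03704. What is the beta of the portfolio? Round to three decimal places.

1.234

β_Renshaw = 0.05857 / 0.03704 = 1.5813
β_Varden = 0.05335 / 0.03704 = 1.4403
β_Larkin = 0.04718 / 0.03704 = 1.2738
β_Talbot = 0.03839 / 0.03704 = 1.0364
β_Norwood = 0.03738 / 0.03704 = 1.0092
β_P = Σ w_i β_i = 0.23×1.5813 + 0.06×1.4403 + 0.22×1.2738 + 0.32×1.0364 + 0.17×1.0092 = 1.2336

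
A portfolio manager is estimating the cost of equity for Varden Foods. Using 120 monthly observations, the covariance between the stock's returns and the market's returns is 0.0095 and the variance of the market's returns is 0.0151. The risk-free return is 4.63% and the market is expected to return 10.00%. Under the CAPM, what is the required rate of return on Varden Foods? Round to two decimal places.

8.01%

β = Cov(R_i, R_m) / Var(R_m) = 0.0095 / 0.0151 = 0.6291
MRP = 10.00% − 4.63% = 5.37%
E(R) = R_f + β × MRP = 4.63% + 0.6291 × 5.37% = 8.01%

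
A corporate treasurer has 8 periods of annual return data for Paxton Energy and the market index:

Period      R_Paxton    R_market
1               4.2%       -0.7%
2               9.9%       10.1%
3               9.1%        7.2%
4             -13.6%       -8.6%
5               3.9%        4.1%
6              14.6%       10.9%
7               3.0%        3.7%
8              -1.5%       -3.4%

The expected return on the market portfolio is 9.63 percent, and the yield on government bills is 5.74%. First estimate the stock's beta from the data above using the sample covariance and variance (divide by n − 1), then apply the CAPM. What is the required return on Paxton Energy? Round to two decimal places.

10.40%

Mean R_i = (4.2 + 9.9 + 9.1 − 13.6 + 3.9 + 14.6 + 3.0 − 1.5) / 8 = 3.7000%
Mean R_m = (-0.7 + 10.1 + 7.2 − 8.6 + 4.1 + 10.9 + 3.7 − 3.4) / 8 = 2.9125%
Σ(R_i − R̄_i)(R_m − R̄_m) = 384.6500  ⇒  Cov = 384.6500 / 7 = 54.9500
Σ(R_m − R̄_m)² = 321.3088  ⇒  Var(R_m) = 321.3088 / 7 = 45.9013
β = Cov / Var(R_m) = 54.9500 / 45.9013 = 1.1971
MRP = 9.63% − 5.74% = 3.89%
E(R) = R_f + β × MRP = 5.74% + 1.1971 × 3.89% = 10.40%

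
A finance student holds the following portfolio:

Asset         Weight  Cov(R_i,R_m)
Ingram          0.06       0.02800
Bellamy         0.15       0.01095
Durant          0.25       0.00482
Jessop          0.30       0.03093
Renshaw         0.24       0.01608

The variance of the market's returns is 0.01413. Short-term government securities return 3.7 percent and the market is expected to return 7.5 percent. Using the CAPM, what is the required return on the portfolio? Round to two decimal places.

8.45%

β_Ingram = 0.02800 / 0.01413 = 1.9816
β_Bellamy = 0.01095 / 0.01413 = 0.7749
β_Durant = 0.00482 / 0.01413 = 0.3411
β_Jessop = 0.03093 / 0.01413 = 2.1890
β_Renshaw = 0.01608 / 0.01413 = 1.1380
β_P = Σ w_i β_i = 0.06×1.9816 + 0.15×0.7749 + 0.25×0.3411 + 0.30×2.1890 + 0.24×1.1380 = 1.2502
MRP = 7.5% − 3.7% = 3.80%
E(R_P) = R_f + β_P × MRP = 3.7% + 1.2502 × 3.8% = 8.45%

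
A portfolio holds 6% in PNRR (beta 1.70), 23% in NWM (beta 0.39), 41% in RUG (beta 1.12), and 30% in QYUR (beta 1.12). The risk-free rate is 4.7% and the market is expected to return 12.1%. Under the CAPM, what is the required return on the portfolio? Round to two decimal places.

β_P = Σ w_i β_i = 0.06×1.70 + 0.23×0.39 + 0.41×1.12 + 0.30×1.12 = 0.9869
MRP = 12.1% − 4.7% = 7.40%
E(R_P) = R_f + β_P × MRP = 4.7% + 0.9869 × 7.4% = 12.00%

12.00%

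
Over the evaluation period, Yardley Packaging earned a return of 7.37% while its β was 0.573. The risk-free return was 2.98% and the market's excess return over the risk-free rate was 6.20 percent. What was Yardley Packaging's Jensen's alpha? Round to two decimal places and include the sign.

CAPM benchmark = R_f + β(R_m − R_f) = 2.98% + 0.573 × 6.20% = 6.53260%
α = actual − benchmark = 7.37% − 6.53260% = +0.84%

+0.84%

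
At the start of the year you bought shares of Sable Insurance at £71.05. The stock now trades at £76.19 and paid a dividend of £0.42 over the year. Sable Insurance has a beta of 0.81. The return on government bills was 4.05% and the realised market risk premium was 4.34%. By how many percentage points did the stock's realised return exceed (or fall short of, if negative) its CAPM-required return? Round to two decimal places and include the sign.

Realised HPR = (P1 + D1 − P0) / P0 = (76.19 + 0.42 − 71.05) / 71.05 = 5.56 / 71.05 = 7.8255%
CAPM required = R_f + β·MRP = 4.05% + 0.81 × 4.34% = 7.5654%
α = realised − required = 7.8255% − 7.5654% = +0.26%

+0.26%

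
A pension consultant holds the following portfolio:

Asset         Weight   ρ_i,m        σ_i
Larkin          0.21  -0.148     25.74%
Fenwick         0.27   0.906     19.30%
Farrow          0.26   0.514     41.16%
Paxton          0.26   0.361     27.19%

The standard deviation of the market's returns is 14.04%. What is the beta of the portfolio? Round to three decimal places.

0.853

β_Larkin = -0.148 × 25.74% / 14.04% = -0.2713
β_Fenwick = 0.906 × 19.30% / 14.04% = 1.2454
β_Farrow = 0.514 × 41.16% / 14.04% = 1.5069
β_Paxton = 0.361 × 27.19% / 14.04% = 0.6991
β_P = Σ w_i β_i = 0.21×-0.2713 + 0.27×1.2454 + 0.26×1.5069 + 0.26×0.6991 = 0.8528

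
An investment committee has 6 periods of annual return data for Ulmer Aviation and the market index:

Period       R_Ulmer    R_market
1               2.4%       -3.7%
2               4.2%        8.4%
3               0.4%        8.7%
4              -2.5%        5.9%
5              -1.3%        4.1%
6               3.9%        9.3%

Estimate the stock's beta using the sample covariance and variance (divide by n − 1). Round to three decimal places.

Mean R_i = (2.4 + 4.2 + 0.4 − 2.5 − 1.3 + 3.9) / 6 = 1.1833%
Mean R_m = (-3.7 + 8.4 + 8.7 + 5.9 + 4.1 + 9.3) / 6 = 5.4500%
Σ(R_i − R̄_i)(R_m − R̄_m) = 7.3750  ⇒  Cov = 7.3750 / 5 = 1.4750
Σ(R_m − R̄_m)² = 119.8350  ⇒  Var(R_m) = 119.8350 / 5 = 23.9670
β = Cov / Var(R_m) = 1.4750 / 23.9670 = 0.0615

0.062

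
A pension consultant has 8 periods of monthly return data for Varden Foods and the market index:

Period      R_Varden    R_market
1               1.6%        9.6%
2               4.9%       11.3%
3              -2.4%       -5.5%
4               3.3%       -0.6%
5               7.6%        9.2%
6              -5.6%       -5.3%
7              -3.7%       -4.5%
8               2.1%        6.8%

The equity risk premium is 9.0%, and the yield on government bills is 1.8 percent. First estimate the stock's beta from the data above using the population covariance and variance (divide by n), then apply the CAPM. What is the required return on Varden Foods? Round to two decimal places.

6.41%

Mean R_i = (1.6 + 4.9 − 2.4 + 3.3 + 7.6 − 5.6 − 3.7 + 2.1) / 8 = 0.9750%
Mean R_m = (9.6 + 11.3 − 5.5 − 0.6 + 9.2 − 5.3 − 4.5 + 6.8) / 8 = 2.6250%
Σ(R_i − R̄_i)(R_m − R̄_m) = 192.0050  ⇒  Cov = 192.0050 / 8 = 24.0006
Σ(R_m − R̄_m)² = 374.5550  ⇒  Var(R_m) = 374.5550 / 8 = 46.8194
β = Cov / Var(R_m) = 24.0006 / 46.8194 = 0.5126
E(R) = R_f + β × MRP = 1.8% + 0.5126 × 9.0% = 6.41%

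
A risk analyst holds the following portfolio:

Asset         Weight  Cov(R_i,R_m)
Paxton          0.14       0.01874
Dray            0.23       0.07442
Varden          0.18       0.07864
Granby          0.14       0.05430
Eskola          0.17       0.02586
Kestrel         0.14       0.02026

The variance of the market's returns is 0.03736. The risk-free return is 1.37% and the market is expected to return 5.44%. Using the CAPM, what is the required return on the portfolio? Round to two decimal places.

6.68%

β_Paxton = 0.01874 / 0.03736 = 0.5016
β_Dray = 0.07442 / 0.03736 = 1.9920
β_Varden = 0.07864 / 0.03736 = 2.1049
β_Granby = 0.05430 / 0.03736 = 1.4534
β_Eskola = 0.02586 / 0.03736 = 0.6922
β_Kestrel = 0.02026 / 0.03736 = 0.5423
β_P = Σ w_i β_i = 0.14×0.5016 + 0.23×1.9920 + 0.18×2.1049 + 0.14×1.4534 + 0.17×0.6922 + 0.14×0.5423 = 1.3043
MRP = 5.44% − 1.37% = 4.07%
E(R_P) = R_f + β_P × MRP = 1.37% + 1.3043 × 4.07% = 6.68%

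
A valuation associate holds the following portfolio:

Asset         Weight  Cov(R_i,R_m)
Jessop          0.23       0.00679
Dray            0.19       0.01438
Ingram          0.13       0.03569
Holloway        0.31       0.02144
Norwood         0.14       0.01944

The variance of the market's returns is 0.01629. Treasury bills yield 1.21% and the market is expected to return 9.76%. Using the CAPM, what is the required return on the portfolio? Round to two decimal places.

10.82%

β_Jessop = 0.00679 / 0.01629 = 0.4168
β_Dray = 0.01438 / 0.01629 = 0.8828
β_Ingram = 0.03569 / 0.01629 = 2.1909
β_Holloway = 0.02144 / 0.01629 = 1.3161
β_Norwood = 0.01944 / 0.01629 = 1.1934
β_P = Σ w_i β_i = 0.23×0.4168 + 0.19×0.8828 + 0.13×2.1909 + 0.31×1.3161 + 0.14×1.1934 = 1.1235
MRP = 9.76% − 1.21% = 8.55%
E(R_P) = R_f + β_P × MRP = 1.21% + 1.1235 × 8.55% = 10.82%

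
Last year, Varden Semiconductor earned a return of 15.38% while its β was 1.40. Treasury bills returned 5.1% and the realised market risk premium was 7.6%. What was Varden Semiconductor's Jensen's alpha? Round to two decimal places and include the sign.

-0.36%

CAPM benchmark = R_f + β(R_m − R_f) = 5.1% + 1.40 × 7.6% = 15.7400%
α = actual − benchmark = 15.38% − 15.7400% = -0.36%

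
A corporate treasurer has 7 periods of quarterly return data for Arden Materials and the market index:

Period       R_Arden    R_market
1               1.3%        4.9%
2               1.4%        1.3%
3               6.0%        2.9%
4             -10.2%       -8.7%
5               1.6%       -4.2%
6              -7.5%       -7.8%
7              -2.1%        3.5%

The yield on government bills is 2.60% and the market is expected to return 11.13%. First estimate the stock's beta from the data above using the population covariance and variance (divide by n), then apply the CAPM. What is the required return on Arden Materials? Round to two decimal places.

Mean R_i = (1.3 + 1.4 + 6.0 − 10.2 + 1.6 − 7.5 − 2.1) / 7 = -1.3571%
Mean R_m = (4.9 + 1.3 + 2.9 − 8.7 − 4.2 − 7.8 + 3.5) / 7 = -1.1571%
Σ(R_i − R̄_i)(R_m − R̄_m) = 147.7671  ⇒  Cov = 147.7671 / 7 = 21.1096
Σ(R_m − R̄_m)² = 191.1571  ⇒  Var(R_m) = 191.1571 / 7 = 27.3082
β = Cov / Var(R_m) = 21.1096 / 27.3082 = 0.7730
MRP = 11.13% − 2.60% = 8.53%
E(R) = R_f + β × MRP = 2.60% + 0.7730 × 8.53% = 9.19%

9.19%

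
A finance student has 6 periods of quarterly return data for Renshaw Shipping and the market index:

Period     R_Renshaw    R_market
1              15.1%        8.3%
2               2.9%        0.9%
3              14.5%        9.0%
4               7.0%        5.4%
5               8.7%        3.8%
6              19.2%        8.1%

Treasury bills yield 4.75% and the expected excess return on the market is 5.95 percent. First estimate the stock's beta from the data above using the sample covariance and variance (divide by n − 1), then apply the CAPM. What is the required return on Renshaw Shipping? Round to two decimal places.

15.02%

Mean R_i = (15.1 + 2.9 + 14.5 + 7.0 + 8.7 + 19.2) / 6 = 11.2333%
Mean R_m = (8.3 + 0.9 + 9.0 + 5.4 + 3.8 + 8.1) / 6 = 5.9167%
Σ(R_i − R̄_i)(R_m − R̄_m) = 86.0367  ⇒  Cov = 86.0367 / 5 = 17.2073
Σ(R_m − R̄_m)² = 49.8683  ⇒  Var(R_m) = 49.8683 / 5 = 9.9737
β = Cov / Var(R_m) = 17.2073 / 9.9737 = 1.7253
E(R) = R_f + β × MRP = 4.75% + 1.7253 × 5.95% = 15.02%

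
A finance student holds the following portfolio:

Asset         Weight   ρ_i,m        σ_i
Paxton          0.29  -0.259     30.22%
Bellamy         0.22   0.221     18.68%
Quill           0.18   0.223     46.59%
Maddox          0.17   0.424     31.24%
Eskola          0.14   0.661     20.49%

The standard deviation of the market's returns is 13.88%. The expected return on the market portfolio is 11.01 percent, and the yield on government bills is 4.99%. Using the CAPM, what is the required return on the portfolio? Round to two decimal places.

7.01%

β_Paxton = -0.259 × 30.22% / 13.88% = -0.5639
β_Bellamy = 0.221 × 18.68% / 13.88% = 0.2974
β_Quill = 0.223 × 46.59% / 13.88% = 0.7485
β_Maddox = 0.424 × 31.24% / 13.88% = 0.9543
β_Eskola = 0.661 × 20.49% / 13.88% = 0.9758
β_P = Σ w_i β_i = 0.29×-0.5639 + 0.22×0.2974 + 0.18×0.7485 + 0.17×0.9543 + 0.14×0.9758 = 0.3355
MRP = 11.01% − 4.99% = 6.02%
E(R_P) = R_f + β_P × MRP = 4.99% + 0.3355 × 6.02% = 7.01%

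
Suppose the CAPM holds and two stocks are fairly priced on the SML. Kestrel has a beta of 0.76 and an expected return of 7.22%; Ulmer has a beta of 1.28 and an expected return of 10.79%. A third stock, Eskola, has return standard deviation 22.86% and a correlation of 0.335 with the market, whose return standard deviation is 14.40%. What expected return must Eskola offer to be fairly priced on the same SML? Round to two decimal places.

MRP = (10.79% − 7.22%) / (1.28 − 0.76) = 6.8654%
R_f = 7.22% − 0.76 × 6.8654% = 2.0023%
β_Eskola = ρ·σ_i/σ_m = 0.335 × 22.86 / 14.40 = 0.5318
E(R_Eskola) = R_f + β × MRP = 2.0023% + 0.5318 × 6.8654% = 5.65%

5.65%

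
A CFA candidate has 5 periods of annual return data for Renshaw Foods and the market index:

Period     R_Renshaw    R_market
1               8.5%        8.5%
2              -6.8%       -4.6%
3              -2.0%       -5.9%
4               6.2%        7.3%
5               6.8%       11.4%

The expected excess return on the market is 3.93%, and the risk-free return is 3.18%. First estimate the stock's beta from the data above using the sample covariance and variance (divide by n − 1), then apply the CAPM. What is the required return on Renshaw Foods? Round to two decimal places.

Mean R_i = (8.5 − 6.8 − 2.0 + 6.2 + 6.8) / 5 = 2.5400%
Mean R_m = (8.5 − 4.6 − 5.9 + 7.3 + 11.4) / 5 = 3.3400%
Σ(R_i − R̄_i)(R_m − R̄_m) = 195.6920  ⇒  Cov = 195.6920 / 4 = 48.9230
Σ(R_m − R̄_m)² = 255.6920  ⇒  Var(R_m) = 255.6920 / 4 = 63.9230
β = Cov / Var(R_m) = 48.9230 / 63.9230 = 0.7653
E(R) = R_f + β × MRP = 3.18% + 0.7653 × 3.93% = 6.19%

6.19%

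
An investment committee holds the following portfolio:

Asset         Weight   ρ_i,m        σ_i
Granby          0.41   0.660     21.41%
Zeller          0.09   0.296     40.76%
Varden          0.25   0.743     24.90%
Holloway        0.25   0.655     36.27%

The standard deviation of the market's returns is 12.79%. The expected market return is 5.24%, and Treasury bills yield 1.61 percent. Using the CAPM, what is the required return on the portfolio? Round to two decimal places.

6.56%

β_Granby = 0.660 × 21.41% / 12.79% = 1.1048
β_Zeller = 0.296 × 40.76% / 12.79% = 0.9433
β_Varden = 0.743 × 24.90% / 12.79% = 1.4465
β_Holloway = 0.655 × 36.27% / 12.79% = 1.8575
β_P = Σ w_i β_i = 0.41×1.1048 + 0.09×0.9433 + 0.25×1.4465 + 0.25×1.8575 = 1.3639
MRP = 5.24% − 1.61% = 3.63%
E(R_P) = R_f + β_P × MRP = 1.61% + 1.3639 × 3.63% = 6.56%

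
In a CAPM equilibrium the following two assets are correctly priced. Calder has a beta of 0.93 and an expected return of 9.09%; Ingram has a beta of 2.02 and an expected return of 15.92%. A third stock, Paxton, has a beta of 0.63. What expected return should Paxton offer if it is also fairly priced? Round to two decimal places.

7.21%

MRP (SML slope) = (15.92% − 9.09%) / (2.02 − 0.93) = 6.83% / 1.09 = 6.2661%
R_f (intercept) = 9.09% − 0.93 × 6.2661% = 3.2625%
E(R_Paxton) = R_f + β × MRP = 3.2625% + 0.63 × 6.2661% = 7.21%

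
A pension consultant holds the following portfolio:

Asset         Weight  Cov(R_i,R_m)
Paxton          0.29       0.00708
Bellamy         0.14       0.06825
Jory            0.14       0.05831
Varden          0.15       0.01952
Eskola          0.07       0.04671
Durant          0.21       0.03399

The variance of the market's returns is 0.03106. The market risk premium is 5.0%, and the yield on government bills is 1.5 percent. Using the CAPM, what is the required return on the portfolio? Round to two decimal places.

β_Paxton = 0.00708 / 0.03106 = 0.2279
β_Bellamy = 0.06825 / 0.03106 = 2.1974
β_Jory = 0.05831 / 0.03106 = 1.8773
β_Varden = 0.01952 / 0.03106 = 0.6285
β_Eskola = 0.04671 / 0.03106 = 1.5039
β_Durant = 0.03399 / 0.03106 = 1.0943
β_P = Σ w_i β_i = 0.29×0.2279 + 0.14×2.1974 + 0.14×1.8773 + 0.15×0.6285 + 0.07×1.5039 + 0.21×1.0943 = 1.0659
E(R_P) = R_f + β_P × MRP = 1.5% + 1.0659 × 5.0% = 6.83%

6.83%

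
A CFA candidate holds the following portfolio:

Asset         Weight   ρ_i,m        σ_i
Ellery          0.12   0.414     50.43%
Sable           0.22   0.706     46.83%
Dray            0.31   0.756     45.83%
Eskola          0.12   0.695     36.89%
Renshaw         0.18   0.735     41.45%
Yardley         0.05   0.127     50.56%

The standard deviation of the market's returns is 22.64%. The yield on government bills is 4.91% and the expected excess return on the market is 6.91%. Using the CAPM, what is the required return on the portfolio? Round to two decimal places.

13.88%

β_Ellery = 0.414 × 50.43% / 22.64% = 0.9222
β_Sable = 0.706 × 46.83% / 22.64% = 1.4603
β_Dray = 0.756 × 45.83% / 22.64% = 1.5304
β_Eskola = 0.695 × 36.89% / 22.64% = 1.1324
β_Renshaw = 0.735 × 41.45% / 22.64% = 1.3457
β_Yardley = 0.127 × 50.56% / 22.64% = 0.2836
β_P = Σ w_i β_i = 0.12×0.9222 + 0.22×1.4603 + 0.31×1.5304 + 0.12×1.1324 + 0.18×1.3457 + 0.05×0.2836 = 1.2986
E(R_P) = R_f + β_P × MRP = 4.91% + 1.2986 × 6.91% = 13.88%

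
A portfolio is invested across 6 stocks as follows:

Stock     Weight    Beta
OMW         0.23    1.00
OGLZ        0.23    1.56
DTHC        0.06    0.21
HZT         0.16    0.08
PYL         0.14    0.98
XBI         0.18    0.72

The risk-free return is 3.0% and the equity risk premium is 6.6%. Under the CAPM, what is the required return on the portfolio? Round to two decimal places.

8.81%

β_P = Σ w_i β_i = 0.23×1.00 + 0.23×1.56 + 0.06×0.21 + 0.16×0.08 + 0.14×0.98 + 0.18×0.72 = 0.8810
E(R_P) = R_f + β_P × MRP = 3.0% + 0.8810 × 6.6% = 8.81%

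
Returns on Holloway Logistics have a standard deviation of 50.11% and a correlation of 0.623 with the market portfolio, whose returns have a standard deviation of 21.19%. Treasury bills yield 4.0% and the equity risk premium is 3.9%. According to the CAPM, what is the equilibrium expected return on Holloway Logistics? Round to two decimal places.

β = ρ × σ_i / σ_m = 0.623 × 50.11% / 21.19% = 1.4733
E(R) = 4.0% + 1.4733 × 3.9% = 9.75%

9.75%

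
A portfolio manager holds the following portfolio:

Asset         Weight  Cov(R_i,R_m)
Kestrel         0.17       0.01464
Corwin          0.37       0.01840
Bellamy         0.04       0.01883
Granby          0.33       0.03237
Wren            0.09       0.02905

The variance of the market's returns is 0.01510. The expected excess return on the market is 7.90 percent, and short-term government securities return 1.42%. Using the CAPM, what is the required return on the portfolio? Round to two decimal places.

13.63%

β_Kestrel = 0.01464 / 0.01510 = 0.9695
β_Corwin = 0.01840 / 0.01510 = 1.2185
β_Bellamy = 0.01883 / 0.01510 = 1.2470
β_Granby = 0.03237 / 0.01510 = 2.1437
β_Wren = 0.02905 / 0.01510 = 1.9238
β_P = Σ w_i β_i = 0.17×0.9695 + 0.37×1.2185 + 0.04×1.2470 + 0.33×2.1437 + 0.09×1.9238 = 1.5461
E(R_P) = R_f + β_P × MRP = 1.42% + 1.5461 × 7.90% = 13.63%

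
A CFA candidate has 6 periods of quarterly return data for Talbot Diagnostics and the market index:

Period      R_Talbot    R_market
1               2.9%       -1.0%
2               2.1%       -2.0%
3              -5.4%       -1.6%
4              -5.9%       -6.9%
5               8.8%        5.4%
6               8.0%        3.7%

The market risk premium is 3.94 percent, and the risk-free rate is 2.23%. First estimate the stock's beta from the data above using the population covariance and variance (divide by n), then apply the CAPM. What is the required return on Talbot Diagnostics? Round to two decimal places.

Mean R_i = (2.9 + 2.1 − 5.4 − 5.9 + 8.8 + 8.0) / 6 = 1.7500%
Mean R_m = (-1.0 − 2.0 − 1.6 − 6.9 + 5.4 + 3.7) / 6 = -0.4000%
Σ(R_i − R̄_i)(R_m − R̄_m) = 123.5700  ⇒  Cov = 123.5700 / 6 = 20.5950
Σ(R_m − R̄_m)² = 97.0600  ⇒  Var(R_m) = 97.0600 / 6 = 16.1767
β = Cov / Var(R_m) = 20.5950 / 16.1767 = 1.2731
E(R) = R_f + β × MRP = 2.23% + 1.2731 × 3.94% = 7.25%

7.25%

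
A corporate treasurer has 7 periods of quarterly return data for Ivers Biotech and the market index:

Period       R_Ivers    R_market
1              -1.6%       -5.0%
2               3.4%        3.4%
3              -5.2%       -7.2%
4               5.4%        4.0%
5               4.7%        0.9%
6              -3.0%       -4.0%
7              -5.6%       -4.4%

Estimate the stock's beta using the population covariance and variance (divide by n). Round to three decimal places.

Mean R_i = (-1.6 + 3.4 − 5.2 + 5.4 + 4.7 − 3.0 − 5.6) / 7 = -0.2714%
Mean R_m = (-5.0 + 3.4 − 7.2 + 4.0 + 0.9 − 4.0 − 4.4) / 7 = -1.7571%
Σ(R_i − R̄_i)(R_m − R̄_m) = 116.1314  ⇒  Cov = 116.1314 / 7 = 16.5902
Σ(R_m − R̄_m)² = 118.9571  ⇒  Var(R_m) = 118.9571 / 7 = 16.9939
β = Cov / Var(R_m) = 16.5902 / 16.9939 = 0.9762

0.976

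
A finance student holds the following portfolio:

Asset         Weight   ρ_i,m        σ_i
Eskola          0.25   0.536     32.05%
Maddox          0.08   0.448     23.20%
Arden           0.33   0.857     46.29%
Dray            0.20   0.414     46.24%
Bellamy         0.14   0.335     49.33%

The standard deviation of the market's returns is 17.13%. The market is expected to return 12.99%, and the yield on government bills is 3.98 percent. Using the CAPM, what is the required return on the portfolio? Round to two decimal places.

16.79%

β_Eskola = 0.536 × 32.05% / 17.13% = 1.0028
β_Maddox = 0.448 × 23.20% / 17.13% = 0.6067
β_Arden = 0.857 × 46.29% / 17.13% = 2.3159
β_Dray = 0.414 × 46.24% / 17.13% = 1.1175
β_Bellamy = 0.335 × 49.33% / 17.13% = 0.9647
β_P = Σ w_i β_i = 0.25×1.0028 + 0.08×0.6067 + 0.33×2.3159 + 0.20×1.1175 + 0.14×0.9647 = 1.4220
MRP = 12.99% − 3.98% = 9.01%
E(R_P) = R_f + β_P × MRP = 3.98% + 1.4220 × 9.01% = 16.79%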